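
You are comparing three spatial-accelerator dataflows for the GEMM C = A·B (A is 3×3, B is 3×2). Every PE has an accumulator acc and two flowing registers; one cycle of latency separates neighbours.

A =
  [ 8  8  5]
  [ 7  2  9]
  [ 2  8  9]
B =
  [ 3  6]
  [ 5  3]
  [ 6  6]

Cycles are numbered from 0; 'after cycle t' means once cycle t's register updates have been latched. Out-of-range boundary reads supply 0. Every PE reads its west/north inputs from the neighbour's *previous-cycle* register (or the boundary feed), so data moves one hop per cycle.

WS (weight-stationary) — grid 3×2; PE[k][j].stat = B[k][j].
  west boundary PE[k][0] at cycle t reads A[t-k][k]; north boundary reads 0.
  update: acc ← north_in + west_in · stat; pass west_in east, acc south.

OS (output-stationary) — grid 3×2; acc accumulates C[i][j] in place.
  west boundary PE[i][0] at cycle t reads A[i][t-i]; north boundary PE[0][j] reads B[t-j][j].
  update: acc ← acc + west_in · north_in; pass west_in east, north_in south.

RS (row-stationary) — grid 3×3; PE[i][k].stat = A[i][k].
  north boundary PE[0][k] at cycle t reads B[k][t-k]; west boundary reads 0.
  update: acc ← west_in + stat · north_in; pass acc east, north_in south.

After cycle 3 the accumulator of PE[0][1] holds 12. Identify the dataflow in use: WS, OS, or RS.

dataflow = WS

Under WS (3×2), PE[0][1]:
  c0 r0c1: 0 / 0 / 0
  c1 r0c1: 48 / 8 / 48
  c2 r0c1: 42 / 7 / 42
  c3 r0c1: 12 / 2 / 12
Under OS (3×2), PE[0][1]:
  c0 r0c1: 0 / 0 / 0
  c1 r0c1: 48 / 8 / 6
  c2 r0c1: 72 / 8 / 3
  c3 r0c1: 102 / 5 / 6
Under RS (3×3), PE[0][1]:
  c0 r0c1: 0 / 0 / 0
  c1 r0c1: 64 / 64 / 5
  c2 r0c1: 72 / 72 / 3
  c3 r0c1: 0 / 0 / 0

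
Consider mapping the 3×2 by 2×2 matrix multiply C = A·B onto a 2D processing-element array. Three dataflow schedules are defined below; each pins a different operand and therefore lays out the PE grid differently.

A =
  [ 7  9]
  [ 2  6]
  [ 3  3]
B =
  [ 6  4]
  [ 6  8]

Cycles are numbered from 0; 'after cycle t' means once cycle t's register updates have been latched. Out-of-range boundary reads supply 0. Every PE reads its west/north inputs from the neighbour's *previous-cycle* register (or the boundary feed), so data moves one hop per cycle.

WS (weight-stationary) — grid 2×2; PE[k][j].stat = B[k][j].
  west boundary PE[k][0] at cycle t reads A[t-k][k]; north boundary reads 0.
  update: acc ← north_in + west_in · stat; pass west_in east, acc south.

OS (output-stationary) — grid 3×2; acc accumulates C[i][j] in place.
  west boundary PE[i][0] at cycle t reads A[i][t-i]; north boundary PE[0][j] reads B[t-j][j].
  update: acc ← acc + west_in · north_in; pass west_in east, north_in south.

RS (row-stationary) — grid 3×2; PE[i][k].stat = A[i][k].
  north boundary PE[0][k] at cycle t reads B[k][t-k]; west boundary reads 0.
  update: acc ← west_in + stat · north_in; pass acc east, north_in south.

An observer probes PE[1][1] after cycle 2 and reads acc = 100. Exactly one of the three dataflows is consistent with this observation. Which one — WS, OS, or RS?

dataflow = WS

WS (2×2 grid), PE[1][1]:
  @0  [1,1]  acc 0  |  →0  ↓0
  @1  [1,1]  acc 0  |  →0  ↓0
  @2  [1,1]  acc 100  |  →9  ↓100
OS (3×2 grid), PE[1][1]:
  @0  [1,1]  acc 0  |  →0  ↓0
  @1  [1,1]  acc 0  |  →0  ↓0
  @2  [1,1]  acc 8  |  →2  ↓4
RS (3×2 grid), PE[1][1]:
  @0  [1,1]  acc 0  |  →0  ↓0
  @1  [1,1]  acc 0  |  →0  ↓0
  @2  [1,1]  acc 48  |  →48  ↓6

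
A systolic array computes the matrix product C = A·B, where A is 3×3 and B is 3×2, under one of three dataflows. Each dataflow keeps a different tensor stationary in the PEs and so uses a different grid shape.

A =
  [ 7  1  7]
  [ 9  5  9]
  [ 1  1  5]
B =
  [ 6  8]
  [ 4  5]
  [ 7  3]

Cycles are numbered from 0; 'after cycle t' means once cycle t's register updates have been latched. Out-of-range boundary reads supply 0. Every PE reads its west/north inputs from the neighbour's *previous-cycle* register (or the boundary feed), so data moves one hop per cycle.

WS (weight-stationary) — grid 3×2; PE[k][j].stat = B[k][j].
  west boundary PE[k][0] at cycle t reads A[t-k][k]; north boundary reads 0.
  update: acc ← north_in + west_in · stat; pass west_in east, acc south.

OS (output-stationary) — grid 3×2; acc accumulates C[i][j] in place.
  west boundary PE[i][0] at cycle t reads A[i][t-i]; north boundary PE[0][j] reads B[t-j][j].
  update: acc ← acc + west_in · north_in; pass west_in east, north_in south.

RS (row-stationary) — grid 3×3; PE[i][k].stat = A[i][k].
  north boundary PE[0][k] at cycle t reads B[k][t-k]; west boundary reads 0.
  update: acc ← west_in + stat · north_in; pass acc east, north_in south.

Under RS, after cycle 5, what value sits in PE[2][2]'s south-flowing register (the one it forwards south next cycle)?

Tracing RS — 3×3 array, target PE[2][2]:
  @0  [1,2]  acc 0  |  →0  ↓0
  @0  [2,1]  acc 0  |  →0  ↓0
  @0  [2,2]  acc 0  |  →0  ↓0
  @1  [1,2]  acc 0  |  →0  ↓0
  @1  [2,1]  acc 0  |  →0  ↓0
  @1  [2,2]  acc 0  |  →0  ↓0
  @2  [1,2]  acc 0  |  →0  ↓0
  @2  [2,1]  acc 0  |  →0  ↓0
  @2  [2,2]  acc 0  |  →0  ↓0
  @3  [1,2]  acc 137  |  →137  ↓7
  @3  [2,1]  acc 10  |  →10  ↓4
  @3  [2,2]  acc 0  |  →0  ↓0
  @4  [1,2]  acc 124  |  →124  ↓3
  @4  [2,1]  acc 13  |  →13  ↓5
  @4  [2,2]  acc 45  |  →45  ↓7
  @5  [1,2]  acc 0  |  →0  ↓0
  @5  [2,1]  acc 0  |  →0  ↓0
  @5  [2,2]  acc 28  |  →28  ↓3

register = 3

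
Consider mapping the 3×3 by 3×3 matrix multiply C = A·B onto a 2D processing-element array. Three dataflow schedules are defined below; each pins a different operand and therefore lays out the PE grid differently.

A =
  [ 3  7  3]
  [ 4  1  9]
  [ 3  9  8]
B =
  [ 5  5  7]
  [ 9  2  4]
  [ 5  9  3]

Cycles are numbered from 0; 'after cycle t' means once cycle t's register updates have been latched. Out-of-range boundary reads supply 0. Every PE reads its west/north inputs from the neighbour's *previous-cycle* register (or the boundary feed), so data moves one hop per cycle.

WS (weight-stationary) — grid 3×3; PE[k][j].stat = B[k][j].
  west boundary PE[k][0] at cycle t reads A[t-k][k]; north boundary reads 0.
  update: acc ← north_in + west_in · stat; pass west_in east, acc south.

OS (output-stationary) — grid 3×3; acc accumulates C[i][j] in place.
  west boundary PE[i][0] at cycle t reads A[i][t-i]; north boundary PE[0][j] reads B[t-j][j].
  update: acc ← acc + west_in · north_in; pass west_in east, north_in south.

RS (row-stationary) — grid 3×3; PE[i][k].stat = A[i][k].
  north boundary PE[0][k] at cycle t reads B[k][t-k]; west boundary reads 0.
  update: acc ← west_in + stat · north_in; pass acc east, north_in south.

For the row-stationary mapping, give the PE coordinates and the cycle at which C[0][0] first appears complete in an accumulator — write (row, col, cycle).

(row, col, cycle) = (0, 2, 2)

RS — PE[0][2] is where C[0][0] collects:
  0: (0,2).acc=0  regs=<0,0>
  1: (0,2).acc=0  regs=<0,0>
  2: (0,2).acc=93  regs=<93,5>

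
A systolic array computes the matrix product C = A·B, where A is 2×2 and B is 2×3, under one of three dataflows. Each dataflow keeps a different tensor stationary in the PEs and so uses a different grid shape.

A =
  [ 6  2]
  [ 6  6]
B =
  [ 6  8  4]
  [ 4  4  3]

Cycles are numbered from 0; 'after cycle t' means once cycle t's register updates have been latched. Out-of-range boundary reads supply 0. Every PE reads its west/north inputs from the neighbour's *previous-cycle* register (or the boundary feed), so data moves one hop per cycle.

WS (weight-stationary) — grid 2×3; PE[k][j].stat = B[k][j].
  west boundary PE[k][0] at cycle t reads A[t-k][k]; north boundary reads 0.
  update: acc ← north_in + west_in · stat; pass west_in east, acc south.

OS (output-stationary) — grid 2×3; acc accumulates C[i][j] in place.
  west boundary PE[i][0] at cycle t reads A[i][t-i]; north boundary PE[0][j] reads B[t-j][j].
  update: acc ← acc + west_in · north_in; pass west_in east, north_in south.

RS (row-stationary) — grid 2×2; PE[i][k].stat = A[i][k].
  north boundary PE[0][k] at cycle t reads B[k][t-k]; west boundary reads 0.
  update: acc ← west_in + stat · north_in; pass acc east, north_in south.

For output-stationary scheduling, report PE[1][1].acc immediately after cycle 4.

Tracing OS — 2×3 array, target PE[1][1]:
  step 0 · PE0,1: acc=0; fwd→0 fwd↓0
  step 0 · PE1,0: acc=0; fwd→0 fwd↓0
  step 0 · PE1,1: acc=0; fwd→0 fwd↓0
  step 1 · PE0,1: acc=48; fwd→6 fwd↓8
  step 1 · PE1,0: acc=36; fwd→6 fwd↓6
  step 1 · PE1,1: acc=0; fwd→0 fwd↓0
  step 2 · PE0,1: acc=56; fwd→2 fwd↓4
  step 2 · PE1,0: acc=60; fwd→6 fwd↓4
  step 2 · PE1,1: acc=48; fwd→6 fwd↓8
  step 3 · PE0,1: acc=56; fwd→0 fwd↓0
  step 3 · PE1,0: acc=60; fwd→0 fwd↓0
  step 3 · PE1,1: acc=72; fwd→6 fwd↓4
  step 4 · PE0,1: acc=56; fwd→0 fwd↓0
  step 4 · PE1,0: acc=60; fwd→0 fwd↓0
  step 4 · PE1,1: acc=72; fwd→0 fwd↓0

PE[1][1].acc = 72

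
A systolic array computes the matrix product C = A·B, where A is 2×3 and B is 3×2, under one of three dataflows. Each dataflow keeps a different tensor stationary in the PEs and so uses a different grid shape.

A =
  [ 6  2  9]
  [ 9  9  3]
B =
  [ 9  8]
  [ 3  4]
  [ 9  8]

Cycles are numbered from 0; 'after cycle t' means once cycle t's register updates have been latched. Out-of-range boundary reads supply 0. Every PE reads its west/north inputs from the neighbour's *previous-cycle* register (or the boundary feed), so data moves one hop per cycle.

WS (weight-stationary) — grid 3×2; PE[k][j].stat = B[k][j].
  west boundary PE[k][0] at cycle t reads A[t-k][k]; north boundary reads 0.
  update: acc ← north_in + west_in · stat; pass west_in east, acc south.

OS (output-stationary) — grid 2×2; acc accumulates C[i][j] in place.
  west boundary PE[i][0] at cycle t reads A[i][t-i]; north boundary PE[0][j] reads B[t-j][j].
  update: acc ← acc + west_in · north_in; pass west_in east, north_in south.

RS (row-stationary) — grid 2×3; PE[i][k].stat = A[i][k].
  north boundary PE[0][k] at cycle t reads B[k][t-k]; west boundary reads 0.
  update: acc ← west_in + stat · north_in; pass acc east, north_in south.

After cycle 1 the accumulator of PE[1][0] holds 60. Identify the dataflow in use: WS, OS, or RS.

WS [3×2] PE[1][0] across cycles:
  cycle 0: PE[1][0] → acc 0, east 0, south 0
  cycle 1: PE[1][0] → acc 60, east 2, south 60
OS [2×2] PE[1][0] across cycles:
  cycle 0: PE[1][0] → acc 0, east 0, south 0
  cycle 1: PE[1][0] → acc 81, east 9, south 9
RS [2×3] PE[1][0] across cycles:
  cycle 0: PE[1][0] → acc 0, east 0, south 0
  cycle 1: PE[1][0] → acc 81, east 81, south 9

dataflow = WS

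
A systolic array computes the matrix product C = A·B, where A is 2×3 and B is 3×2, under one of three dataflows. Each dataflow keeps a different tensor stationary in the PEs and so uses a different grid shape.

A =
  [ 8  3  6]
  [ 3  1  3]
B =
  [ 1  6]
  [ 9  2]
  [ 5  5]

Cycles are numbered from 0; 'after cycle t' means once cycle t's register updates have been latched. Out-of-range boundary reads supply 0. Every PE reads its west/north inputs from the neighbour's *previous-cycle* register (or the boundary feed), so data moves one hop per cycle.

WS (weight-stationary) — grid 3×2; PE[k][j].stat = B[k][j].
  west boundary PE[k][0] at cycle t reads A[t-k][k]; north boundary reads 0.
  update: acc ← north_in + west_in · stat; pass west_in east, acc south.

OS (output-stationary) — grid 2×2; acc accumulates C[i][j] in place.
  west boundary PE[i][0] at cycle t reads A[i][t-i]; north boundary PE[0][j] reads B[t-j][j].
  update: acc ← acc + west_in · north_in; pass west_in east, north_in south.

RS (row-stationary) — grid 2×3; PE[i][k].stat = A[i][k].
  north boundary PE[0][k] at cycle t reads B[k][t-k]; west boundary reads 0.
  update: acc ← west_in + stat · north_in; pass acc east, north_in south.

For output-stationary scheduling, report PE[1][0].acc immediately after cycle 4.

PE[1][0].acc = 27

OS on a 2×2 grid — tracing PE[1][0] and its feeders:
  t=0 PE[0][0]: acc=8 h=8 v=1
  t=0 PE[1][0]: acc=0 h=0 v=0
  t=1 PE[0][0]: acc=35 h=3 v=9
  t=1 PE[1][0]: acc=3 h=3 v=1
  t=2 PE[0][0]: acc=65 h=6 v=5
  t=2 PE[1][0]: acc=12 h=1 v=9
  t=3 PE[0][0]: acc=65 h=0 v=0
  t=3 PE[1][0]: acc=27 h=3 v=5
  t=4 PE[0][0]: acc=65 h=0 v=0
  t=4 PE[1][0]: acc=27 h=0 v=0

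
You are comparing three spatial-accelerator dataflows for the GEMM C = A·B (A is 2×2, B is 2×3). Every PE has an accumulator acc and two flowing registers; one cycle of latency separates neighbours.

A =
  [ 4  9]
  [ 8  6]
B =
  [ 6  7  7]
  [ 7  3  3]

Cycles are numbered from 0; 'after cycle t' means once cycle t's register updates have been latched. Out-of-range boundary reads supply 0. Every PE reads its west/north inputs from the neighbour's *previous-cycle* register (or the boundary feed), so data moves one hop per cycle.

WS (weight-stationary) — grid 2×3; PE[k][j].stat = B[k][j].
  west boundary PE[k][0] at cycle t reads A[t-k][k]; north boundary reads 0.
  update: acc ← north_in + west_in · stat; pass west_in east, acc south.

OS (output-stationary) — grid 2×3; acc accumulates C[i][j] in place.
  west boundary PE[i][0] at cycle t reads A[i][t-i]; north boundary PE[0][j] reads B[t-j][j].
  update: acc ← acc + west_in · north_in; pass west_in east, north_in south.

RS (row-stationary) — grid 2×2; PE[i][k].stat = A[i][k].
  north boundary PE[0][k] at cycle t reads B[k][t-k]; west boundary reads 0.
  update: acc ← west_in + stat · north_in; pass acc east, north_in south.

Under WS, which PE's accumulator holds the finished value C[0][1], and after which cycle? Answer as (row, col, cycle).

WS: C[0][1] accumulates in PE[1][1]:
  0: (1,1).acc=0  regs=<0,0>
  1: (1,1).acc=0  regs=<0,0>
  2: (1,1).acc=55  regs=<9,55>

(row, col, cycle) = (1, 1, 2)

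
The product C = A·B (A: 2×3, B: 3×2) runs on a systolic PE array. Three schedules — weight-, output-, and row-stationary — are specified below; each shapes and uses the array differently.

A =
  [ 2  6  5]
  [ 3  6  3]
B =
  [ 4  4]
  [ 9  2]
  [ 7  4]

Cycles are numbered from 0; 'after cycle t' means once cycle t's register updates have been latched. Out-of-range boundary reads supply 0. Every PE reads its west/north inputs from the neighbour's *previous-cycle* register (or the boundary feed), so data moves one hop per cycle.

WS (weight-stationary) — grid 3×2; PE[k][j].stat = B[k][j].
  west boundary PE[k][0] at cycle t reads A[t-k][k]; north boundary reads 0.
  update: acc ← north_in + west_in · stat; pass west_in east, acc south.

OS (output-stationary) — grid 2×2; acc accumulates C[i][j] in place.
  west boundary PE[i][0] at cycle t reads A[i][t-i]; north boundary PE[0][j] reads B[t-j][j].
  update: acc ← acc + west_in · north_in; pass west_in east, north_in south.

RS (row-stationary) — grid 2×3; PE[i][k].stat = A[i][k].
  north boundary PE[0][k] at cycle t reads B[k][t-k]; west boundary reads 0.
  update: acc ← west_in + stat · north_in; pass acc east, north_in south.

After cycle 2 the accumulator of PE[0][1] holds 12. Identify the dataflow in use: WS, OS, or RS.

WS [3×2] PE[0][1] across cycles:
  @0  [0,1]  acc 0  |  →0  ↓0
  @1  [0,1]  acc 8  |  →2  ↓8
  @2  [0,1]  acc 12  |  →3  ↓12
OS [2×2] PE[0][1] across cycles:
  @0  [0,1]  acc 0  |  →0  ↓0
  @1  [0,1]  acc 8  |  →2  ↓4
  @2  [0,1]  acc 20  |  →6  ↓2
RS [2×3] PE[0][1] across cycles:
  @0  [0,1]  acc 0  |  →0  ↓0
  @1  [0,1]  acc 62  |  →62  ↓9
  @2  [0,1]  acc 20  |  →20  ↓2

dataflow = WS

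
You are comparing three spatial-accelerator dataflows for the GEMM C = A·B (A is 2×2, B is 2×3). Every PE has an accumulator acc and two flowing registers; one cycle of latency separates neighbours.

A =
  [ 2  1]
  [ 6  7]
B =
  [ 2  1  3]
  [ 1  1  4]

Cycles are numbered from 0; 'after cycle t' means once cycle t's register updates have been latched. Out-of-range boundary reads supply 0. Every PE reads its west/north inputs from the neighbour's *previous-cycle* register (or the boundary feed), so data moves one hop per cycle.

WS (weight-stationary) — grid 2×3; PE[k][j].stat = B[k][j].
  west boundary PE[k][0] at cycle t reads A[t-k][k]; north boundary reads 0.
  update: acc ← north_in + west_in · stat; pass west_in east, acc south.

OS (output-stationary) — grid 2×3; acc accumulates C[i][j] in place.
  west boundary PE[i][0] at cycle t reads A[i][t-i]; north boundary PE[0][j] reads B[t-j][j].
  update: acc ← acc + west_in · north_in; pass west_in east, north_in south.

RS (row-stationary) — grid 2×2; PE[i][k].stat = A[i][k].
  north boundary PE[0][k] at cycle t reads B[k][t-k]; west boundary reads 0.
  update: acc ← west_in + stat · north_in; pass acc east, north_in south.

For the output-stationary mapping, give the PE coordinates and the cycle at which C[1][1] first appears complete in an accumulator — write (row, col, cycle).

(row, col, cycle) = (1, 1, 3)

OS — PE[1][1] is where C[1][1] collects:
  step 0 · PE1,1: acc=0; fwd→0 fwd↓0
  step 1 · PE1,1: acc=0; fwd→0 fwd↓0
  step 2 · PE1,1: acc=6; fwd→6 fwd↓1
  step 3 · PE1,1: acc=13; fwd→7 fwd↓1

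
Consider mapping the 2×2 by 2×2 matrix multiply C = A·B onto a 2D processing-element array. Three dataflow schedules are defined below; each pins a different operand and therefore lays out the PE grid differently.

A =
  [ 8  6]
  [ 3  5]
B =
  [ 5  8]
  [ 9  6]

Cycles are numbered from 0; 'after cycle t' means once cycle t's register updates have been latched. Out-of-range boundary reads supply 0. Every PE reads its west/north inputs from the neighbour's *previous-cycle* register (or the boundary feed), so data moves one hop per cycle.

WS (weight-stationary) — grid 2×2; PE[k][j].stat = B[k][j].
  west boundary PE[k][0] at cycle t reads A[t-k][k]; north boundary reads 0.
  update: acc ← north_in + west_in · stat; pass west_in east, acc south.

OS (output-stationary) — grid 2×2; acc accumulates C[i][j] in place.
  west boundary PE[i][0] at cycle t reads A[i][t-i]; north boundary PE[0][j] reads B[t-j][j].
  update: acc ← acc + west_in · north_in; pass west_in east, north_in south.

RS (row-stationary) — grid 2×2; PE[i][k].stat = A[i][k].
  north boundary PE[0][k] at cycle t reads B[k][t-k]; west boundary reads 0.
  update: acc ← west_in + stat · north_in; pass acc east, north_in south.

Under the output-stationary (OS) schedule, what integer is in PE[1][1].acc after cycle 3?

OS (2×2). Following PE[1][1] plus its west/north inputs:
  after 0 — PE[0][1] acc=0, pass-E 0, pass-S 0
  after 0 — PE[1][0] acc=0, pass-E 0, pass-S 0
  after 0 — PE[1][1] acc=0, pass-E 0, pass-S 0
  after 1 — PE[0][1] acc=64, pass-E 8, pass-S 8
  after 1 — PE[1][0] acc=15, pass-E 3, pass-S 5
  after 1 — PE[1][1] acc=0, pass-E 0, pass-S 0
  after 2 — PE[0][1] acc=100, pass-E 6, pass-S 6
  after 2 — PE[1][0] acc=60, pass-E 5, pass-S 9
  after 2 — PE[1][1] acc=24, pass-E 3, pass-S 8
  after 3 — PE[0][1] acc=100, pass-E 0, pass-S 0
  after 3 — PE[1][0] acc=60, pass-E 0, pass-S 0
  after 3 — PE[1][1] acc=54, pass-E 5, pass-S 6

PE[1][1].acc = 54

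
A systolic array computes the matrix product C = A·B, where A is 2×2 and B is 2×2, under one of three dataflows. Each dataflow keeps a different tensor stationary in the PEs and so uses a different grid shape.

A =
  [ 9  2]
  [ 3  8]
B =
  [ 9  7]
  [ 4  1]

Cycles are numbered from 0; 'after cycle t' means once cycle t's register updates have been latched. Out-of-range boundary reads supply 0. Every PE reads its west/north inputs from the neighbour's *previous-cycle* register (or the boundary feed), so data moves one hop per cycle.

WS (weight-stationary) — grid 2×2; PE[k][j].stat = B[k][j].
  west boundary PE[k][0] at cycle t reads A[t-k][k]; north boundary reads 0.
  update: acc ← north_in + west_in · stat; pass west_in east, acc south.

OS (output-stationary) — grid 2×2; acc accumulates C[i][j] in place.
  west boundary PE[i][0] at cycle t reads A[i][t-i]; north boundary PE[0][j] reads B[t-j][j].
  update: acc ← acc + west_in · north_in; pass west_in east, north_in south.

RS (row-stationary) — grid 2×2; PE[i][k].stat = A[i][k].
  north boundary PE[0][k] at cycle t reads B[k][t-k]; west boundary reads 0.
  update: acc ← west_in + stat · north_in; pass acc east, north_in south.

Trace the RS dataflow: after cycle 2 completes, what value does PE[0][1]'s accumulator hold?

PE[0][1].acc = 65

RS 2×2: PE[0][1] cycle-by-cycle (with neighbour feeds):
  [0] (0,0) acc=81 (h:81 v:9)
  [0] (0,1) acc=0 (h:0 v:0)
  [1] (0,0) acc=63 (h:63 v:7)
  [1] (0,1) acc=89 (h:89 v:4)
  [2] (0,0) acc=0 (h:0 v:0)
  [2] (0,1) acc=65 (h:65 v:1)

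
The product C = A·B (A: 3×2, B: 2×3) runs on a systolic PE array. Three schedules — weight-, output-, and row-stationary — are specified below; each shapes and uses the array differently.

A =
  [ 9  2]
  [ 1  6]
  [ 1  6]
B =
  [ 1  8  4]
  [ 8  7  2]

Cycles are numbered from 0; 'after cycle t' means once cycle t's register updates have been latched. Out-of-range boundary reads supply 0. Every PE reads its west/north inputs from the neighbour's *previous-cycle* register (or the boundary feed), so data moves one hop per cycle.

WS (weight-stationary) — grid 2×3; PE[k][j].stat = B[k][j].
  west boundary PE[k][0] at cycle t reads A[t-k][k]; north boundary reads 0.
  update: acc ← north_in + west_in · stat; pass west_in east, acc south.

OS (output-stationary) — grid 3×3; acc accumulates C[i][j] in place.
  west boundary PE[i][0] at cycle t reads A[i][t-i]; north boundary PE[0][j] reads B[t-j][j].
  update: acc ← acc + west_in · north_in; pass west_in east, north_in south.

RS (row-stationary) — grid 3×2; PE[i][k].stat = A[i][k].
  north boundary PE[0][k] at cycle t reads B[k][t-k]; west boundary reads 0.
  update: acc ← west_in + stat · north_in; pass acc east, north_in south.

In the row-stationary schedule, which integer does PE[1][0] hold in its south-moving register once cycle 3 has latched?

Tracing RS — 3×2 array, target PE[1][0]:
  @0  [0,0]  acc 9  |  →9  ↓1
  @0  [1,0]  acc 0  |  →0  ↓0
  @1  [0,0]  acc 72  |  →72  ↓8
  @1  [1,0]  acc 1  |  →1  ↓1
  @2  [0,0]  acc 36  |  →36  ↓4
  @2  [1,0]  acc 8  |  →8  ↓8
  @3  [0,0]  acc 0  |  →0  ↓0
  @3  [1,0]  acc 4  |  →4  ↓4

register = 4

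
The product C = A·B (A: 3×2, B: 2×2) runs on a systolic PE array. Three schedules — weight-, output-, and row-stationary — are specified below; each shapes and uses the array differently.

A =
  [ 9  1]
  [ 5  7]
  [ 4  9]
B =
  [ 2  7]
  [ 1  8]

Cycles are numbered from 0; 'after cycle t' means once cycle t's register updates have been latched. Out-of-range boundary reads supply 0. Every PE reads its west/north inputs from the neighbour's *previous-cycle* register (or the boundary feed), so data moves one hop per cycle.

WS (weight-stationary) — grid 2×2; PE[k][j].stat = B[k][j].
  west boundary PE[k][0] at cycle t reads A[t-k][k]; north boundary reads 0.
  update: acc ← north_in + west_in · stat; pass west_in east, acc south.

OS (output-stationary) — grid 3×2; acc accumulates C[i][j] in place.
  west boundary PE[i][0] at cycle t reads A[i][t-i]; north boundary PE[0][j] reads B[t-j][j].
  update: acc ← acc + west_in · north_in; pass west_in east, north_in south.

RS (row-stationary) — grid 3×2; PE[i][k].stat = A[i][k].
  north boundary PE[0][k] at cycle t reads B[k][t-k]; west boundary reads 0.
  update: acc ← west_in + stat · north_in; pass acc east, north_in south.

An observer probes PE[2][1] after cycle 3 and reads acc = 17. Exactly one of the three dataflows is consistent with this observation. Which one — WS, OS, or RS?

WS: PE[2][1] is outside its 2×2 grid.
Under OS (3×2), PE[2][1]:
  step 0 · PE2,1: acc=0; fwd→0 fwd↓0
  step 1 · PE2,1: acc=0; fwd→0 fwd↓0
  step 2 · PE2,1: acc=0; fwd→0 fwd↓0
  step 3 · PE2,1: acc=28; fwd→4 fwd↓7
Under RS (3×2), PE[2][1]:
  step 0 · PE2,1: acc=0; fwd→0 fwd↓0
  step 1 · PE2,1: acc=0; fwd→0 fwd↓0
  step 2 · PE2,1: acc=0; fwd→0 fwd↓0
  step 3 · PE2,1: acc=17; fwd→17 fwd↓1

dataflow = RS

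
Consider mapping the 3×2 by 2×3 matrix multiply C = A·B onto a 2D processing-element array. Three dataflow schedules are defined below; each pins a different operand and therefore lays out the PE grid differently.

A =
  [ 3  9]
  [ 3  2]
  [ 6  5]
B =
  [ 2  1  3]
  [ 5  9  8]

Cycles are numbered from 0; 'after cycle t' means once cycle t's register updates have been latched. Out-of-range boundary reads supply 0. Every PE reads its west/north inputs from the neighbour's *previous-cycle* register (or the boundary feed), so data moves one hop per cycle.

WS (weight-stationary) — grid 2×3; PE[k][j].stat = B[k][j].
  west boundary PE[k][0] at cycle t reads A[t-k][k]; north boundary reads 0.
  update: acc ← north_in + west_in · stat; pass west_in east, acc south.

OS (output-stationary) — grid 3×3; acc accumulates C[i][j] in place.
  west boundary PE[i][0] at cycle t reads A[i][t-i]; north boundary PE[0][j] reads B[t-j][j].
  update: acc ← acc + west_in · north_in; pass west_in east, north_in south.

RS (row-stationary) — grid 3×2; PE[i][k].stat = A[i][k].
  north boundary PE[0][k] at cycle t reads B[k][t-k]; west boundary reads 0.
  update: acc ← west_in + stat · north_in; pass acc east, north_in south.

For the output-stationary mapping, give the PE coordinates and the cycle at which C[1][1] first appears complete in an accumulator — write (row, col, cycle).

(row, col, cycle) = (1, 1, 3)

Under OS, C[1][1] lands at PE[1][1]:
  after 0 — PE[1][1] acc=0, pass-E 0, pass-S 0
  after 1 — PE[1][1] acc=0, pass-E 0, pass-S 0
  after 2 — PE[1][1] acc=3, pass-E 3, pass-S 1
  after 3 — PE[1][1] acc=21, pass-E 2, pass-S 9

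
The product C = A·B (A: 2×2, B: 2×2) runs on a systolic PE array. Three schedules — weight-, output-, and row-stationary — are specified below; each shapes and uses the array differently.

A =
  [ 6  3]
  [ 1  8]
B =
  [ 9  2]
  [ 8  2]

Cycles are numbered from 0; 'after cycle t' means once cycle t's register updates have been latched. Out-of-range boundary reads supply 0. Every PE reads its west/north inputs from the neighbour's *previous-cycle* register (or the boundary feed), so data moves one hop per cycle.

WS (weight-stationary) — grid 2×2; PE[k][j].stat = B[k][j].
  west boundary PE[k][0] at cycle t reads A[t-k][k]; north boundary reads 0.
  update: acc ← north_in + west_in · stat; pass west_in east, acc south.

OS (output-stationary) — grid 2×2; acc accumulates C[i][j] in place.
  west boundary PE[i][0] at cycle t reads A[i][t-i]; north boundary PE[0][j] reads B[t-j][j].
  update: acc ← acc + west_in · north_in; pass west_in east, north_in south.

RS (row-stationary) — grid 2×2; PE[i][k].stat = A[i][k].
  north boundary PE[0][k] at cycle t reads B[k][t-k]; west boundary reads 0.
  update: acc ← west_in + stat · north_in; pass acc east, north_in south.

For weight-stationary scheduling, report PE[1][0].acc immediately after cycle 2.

PE[1][0].acc = 73

Tracing WS — 2×2 array, target PE[1][0]:
  cycle 0: PE[0][0] → acc 54, east 6, south 54
  cycle 0: PE[1][0] → acc 0, east 0, south 0
  cycle 1: PE[0][0] → acc 9, east 1, south 9
  cycle 1: PE[1][0] → acc 78, east 3, south 78
  cycle 2: PE[0][0] → acc 0, east 0, south 0
  cycle 2: PE[1][0] → acc 73, east 8, south 73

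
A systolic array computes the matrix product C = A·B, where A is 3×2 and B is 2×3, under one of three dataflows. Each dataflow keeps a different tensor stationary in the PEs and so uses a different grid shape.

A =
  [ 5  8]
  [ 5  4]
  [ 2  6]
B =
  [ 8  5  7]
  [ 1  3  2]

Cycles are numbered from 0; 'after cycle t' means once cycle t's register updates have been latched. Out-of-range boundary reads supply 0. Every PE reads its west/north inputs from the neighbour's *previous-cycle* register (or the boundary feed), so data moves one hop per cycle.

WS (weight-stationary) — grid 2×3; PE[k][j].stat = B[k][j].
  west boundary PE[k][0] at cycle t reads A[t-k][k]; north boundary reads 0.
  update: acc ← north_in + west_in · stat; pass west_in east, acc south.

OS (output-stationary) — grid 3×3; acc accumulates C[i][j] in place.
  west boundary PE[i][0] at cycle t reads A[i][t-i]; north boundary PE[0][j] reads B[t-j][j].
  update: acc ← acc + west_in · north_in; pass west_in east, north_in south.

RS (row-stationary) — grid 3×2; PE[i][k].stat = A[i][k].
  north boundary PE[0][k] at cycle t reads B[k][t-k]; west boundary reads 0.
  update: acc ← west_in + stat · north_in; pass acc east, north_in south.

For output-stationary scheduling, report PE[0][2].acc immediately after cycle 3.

PE[0][2].acc = 51

OS 3×3: PE[0][2] cycle-by-cycle (with neighbour feeds):
  t=0 PE[0][1]: acc=0 h=0 v=0
  t=0 PE[0][2]: acc=0 h=0 v=0
  t=1 PE[0][1]: acc=25 h=5 v=5
  t=1 PE[0][2]: acc=0 h=0 v=0
  t=2 PE[0][1]: acc=49 h=8 v=3
  t=2 PE[0][2]: acc=35 h=5 v=7
  t=3 PE[0][1]: acc=49 h=0 v=0
  t=3 PE[0][2]: acc=51 h=8 v=2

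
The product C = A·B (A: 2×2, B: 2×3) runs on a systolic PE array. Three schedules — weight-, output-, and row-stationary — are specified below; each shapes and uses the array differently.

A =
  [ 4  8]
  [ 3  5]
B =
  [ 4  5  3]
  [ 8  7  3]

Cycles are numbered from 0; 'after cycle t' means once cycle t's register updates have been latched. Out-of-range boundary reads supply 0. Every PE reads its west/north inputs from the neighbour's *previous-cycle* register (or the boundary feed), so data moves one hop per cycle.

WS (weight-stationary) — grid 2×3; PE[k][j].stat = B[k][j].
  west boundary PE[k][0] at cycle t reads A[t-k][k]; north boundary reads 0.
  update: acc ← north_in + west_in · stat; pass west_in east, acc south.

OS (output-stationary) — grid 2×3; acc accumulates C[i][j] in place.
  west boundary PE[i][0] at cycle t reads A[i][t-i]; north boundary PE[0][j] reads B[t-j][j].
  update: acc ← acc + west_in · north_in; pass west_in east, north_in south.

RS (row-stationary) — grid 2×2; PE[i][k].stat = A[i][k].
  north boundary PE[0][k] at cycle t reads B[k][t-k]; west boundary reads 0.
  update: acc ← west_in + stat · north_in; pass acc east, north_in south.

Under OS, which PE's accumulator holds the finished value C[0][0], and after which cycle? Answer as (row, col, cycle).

(row, col, cycle) = (0, 0, 1)

Under OS, C[0][0] lands at PE[0][0]:
  @0  [0,0]  acc 16  |  →4  ↓4
  @1  [0,0]  acc 80  |  →8  ↓8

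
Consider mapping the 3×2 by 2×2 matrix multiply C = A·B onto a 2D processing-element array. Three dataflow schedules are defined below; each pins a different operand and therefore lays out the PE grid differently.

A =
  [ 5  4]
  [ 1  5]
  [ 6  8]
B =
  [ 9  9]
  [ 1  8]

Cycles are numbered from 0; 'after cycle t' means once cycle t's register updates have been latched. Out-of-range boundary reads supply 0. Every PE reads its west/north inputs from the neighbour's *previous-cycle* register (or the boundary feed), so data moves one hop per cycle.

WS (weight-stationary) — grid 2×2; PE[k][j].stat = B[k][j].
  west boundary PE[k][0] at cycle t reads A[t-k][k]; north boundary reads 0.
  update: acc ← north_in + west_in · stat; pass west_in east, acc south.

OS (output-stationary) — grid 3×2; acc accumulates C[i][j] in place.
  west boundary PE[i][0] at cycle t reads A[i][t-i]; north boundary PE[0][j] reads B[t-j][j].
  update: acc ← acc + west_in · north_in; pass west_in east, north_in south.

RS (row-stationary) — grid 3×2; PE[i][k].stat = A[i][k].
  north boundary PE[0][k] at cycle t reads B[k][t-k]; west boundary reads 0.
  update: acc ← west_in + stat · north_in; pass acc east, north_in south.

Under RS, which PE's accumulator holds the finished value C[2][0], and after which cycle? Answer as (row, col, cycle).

RS — PE[2][1] is where C[2][0] collects:
  after 0 — PE[2][1] acc=0, pass-E 0, pass-S 0
  after 1 — PE[2][1] acc=0, pass-E 0, pass-S 0
  after 2 — PE[2][1] acc=0, pass-E 0, pass-S 0
  after 3 — PE[2][1] acc=62, pass-E 62, pass-S 1

(row, col, cycle) = (2, 1, 3)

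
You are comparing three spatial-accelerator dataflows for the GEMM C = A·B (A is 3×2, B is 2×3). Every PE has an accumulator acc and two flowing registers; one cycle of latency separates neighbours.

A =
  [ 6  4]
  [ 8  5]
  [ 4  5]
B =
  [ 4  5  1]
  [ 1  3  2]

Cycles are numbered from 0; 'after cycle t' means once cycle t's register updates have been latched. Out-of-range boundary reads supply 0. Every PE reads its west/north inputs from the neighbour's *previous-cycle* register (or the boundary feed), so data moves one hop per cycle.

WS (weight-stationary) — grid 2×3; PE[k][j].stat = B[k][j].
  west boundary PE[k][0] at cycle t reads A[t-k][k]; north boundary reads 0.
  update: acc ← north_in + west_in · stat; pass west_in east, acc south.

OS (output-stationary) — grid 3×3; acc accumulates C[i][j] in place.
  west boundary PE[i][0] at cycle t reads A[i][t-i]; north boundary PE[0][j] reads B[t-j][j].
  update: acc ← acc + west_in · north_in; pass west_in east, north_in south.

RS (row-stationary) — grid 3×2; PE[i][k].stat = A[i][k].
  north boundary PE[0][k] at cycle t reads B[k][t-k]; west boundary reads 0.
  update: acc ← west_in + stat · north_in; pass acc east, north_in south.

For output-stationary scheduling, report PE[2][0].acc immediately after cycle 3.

PE[2][0].acc = 21

OS 3×3: PE[2][0] cycle-by-cycle (with neighbour feeds):
  after 0 — PE[1][0] acc=0, pass-E 0, pass-S 0
  after 0 — PE[2][0] acc=0, pass-E 0, pass-S 0
  after 1 — PE[1][0] acc=32, pass-E 8, pass-S 4
  after 1 — PE[2][0] acc=0, pass-E 0, pass-S 0
  after 2 — PE[1][0] acc=37, pass-E 5, pass-S 1
  after 2 — PE[2][0] acc=16, pass-E 4, pass-S 4
  after 3 — PE[1][0] acc=37, pass-E 0, pass-S 0
  after 3 — PE[2][0] acc=21, pass-E 5, pass-S 1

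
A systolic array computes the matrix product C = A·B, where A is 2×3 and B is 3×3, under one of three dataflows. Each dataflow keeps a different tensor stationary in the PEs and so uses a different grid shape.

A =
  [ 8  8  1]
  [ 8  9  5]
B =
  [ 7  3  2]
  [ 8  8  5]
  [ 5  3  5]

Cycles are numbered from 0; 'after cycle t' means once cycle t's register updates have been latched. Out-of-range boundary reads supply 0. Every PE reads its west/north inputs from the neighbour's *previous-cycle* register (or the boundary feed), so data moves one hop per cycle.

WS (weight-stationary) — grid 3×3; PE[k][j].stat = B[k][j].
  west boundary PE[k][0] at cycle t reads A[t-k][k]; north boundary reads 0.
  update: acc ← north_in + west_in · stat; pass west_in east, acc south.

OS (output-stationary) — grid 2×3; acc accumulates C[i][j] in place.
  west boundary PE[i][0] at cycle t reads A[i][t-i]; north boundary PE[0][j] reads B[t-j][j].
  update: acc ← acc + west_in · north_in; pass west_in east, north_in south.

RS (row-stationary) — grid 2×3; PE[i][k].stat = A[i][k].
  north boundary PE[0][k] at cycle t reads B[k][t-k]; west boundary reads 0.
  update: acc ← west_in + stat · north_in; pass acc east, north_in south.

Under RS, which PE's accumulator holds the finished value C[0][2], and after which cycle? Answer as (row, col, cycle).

RS — PE[0][2] is where C[0][2] collects:
  c0 r0c2: 0 / 0 / 0
  c1 r0c2: 0 / 0 / 0
  c2 r0c2: 125 / 125 / 5
  c3 r0c2: 91 / 91 / 3
  c4 r0c2: 61 / 61 / 5

(row, col, cycle) = (0, 2, 4)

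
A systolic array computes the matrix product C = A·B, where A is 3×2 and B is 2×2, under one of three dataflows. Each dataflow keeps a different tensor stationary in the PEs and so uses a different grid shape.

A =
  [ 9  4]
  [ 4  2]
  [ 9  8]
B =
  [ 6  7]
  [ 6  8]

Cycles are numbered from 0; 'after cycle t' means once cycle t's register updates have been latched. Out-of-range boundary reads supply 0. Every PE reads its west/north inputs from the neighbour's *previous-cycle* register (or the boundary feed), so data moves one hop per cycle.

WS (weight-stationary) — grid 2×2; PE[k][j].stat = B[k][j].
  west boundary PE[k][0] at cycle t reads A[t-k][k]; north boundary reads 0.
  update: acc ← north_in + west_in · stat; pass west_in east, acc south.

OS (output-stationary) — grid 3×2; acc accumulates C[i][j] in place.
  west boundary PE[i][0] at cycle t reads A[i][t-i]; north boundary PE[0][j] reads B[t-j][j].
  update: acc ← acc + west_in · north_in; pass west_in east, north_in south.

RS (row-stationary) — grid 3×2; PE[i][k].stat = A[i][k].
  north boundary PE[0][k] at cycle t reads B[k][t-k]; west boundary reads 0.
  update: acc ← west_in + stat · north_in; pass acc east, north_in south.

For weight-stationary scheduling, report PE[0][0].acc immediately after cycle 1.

WS on a 2×2 grid — tracing PE[0][0] and its feeders:
  t=0 PE[0][0]: acc=54 h=9 v=54
  t=1 PE[0][0]: acc=24 h=4 v=24

PE[0][0].acc = 24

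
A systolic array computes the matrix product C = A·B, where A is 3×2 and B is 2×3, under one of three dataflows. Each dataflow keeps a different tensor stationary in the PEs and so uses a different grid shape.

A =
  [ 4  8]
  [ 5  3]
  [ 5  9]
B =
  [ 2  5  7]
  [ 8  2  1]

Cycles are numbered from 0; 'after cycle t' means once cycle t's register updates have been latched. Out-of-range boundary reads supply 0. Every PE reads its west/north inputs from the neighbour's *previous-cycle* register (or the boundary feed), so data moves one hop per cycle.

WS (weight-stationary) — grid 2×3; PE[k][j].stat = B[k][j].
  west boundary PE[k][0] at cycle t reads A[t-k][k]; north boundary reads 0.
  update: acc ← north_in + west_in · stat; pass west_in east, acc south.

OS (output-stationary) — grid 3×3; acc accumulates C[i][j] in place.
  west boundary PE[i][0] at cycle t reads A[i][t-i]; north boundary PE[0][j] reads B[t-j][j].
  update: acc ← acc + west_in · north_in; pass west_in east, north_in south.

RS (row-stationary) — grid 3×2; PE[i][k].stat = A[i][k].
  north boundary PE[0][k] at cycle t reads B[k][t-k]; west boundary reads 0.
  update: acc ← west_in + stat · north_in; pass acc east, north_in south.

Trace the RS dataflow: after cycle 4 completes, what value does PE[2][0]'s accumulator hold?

Tracing RS — 3×2 array, target PE[2][0]:
  @0  [1,0]  acc 0  |  →0  ↓0
  @0  [2,0]  acc 0  |  →0  ↓0
  @1  [1,0]  acc 10  |  →10  ↓2
  @1  [2,0]  acc 0  |  →0  ↓0
  @2  [1,0]  acc 25  |  →25  ↓5
  @2  [2,0]  acc 10  |  →10  ↓2
  @3  [1,0]  acc 35  |  →35  ↓7
  @3  [2,0]  acc 25  |  →25  ↓5
  @4  [1,0]  acc 0  |  →0  ↓0
  @4  [2,0]  acc 35  |  →35  ↓7

PE[2][0].acc = 35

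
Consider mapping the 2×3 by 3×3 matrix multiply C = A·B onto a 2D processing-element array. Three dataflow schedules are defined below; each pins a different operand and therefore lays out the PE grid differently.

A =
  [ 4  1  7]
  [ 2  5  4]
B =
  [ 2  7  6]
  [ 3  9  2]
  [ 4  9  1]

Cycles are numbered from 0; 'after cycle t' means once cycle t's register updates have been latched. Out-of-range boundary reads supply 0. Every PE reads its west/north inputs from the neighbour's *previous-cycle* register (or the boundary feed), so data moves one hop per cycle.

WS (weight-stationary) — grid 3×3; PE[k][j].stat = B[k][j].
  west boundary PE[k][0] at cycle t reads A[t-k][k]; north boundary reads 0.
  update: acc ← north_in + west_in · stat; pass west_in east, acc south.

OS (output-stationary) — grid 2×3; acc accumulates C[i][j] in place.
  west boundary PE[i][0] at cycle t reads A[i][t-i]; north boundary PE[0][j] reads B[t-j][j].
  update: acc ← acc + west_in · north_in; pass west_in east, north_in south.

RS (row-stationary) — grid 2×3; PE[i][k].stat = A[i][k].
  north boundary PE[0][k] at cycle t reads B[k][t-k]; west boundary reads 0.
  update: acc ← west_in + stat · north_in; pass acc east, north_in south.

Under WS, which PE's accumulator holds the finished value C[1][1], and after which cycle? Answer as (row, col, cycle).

(row, col, cycle) = (2, 1, 4)

Under WS, C[1][1] lands at PE[2][1]:
  step 0 · PE2,1: acc=0; fwd→0 fwd↓0
  step 1 · PE2,1: acc=0; fwd→0 fwd↓0
  step 2 · PE2,1: acc=0; fwd→0 fwd↓0
  step 3 · PE2,1: acc=100; fwd→7 fwd↓100
  step 4 · PE2,1: acc=95; fwd→4 fwd↓95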